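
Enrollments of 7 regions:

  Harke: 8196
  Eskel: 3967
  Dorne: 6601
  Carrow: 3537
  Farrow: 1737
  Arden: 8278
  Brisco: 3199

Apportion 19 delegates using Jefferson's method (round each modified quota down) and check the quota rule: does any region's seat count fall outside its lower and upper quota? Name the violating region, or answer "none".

Standard quotas: Harke 4.385, Eskel 2.122, Dorne 3.531, Carrow 1.892, Farrow 0.929, Arden 4.429, Brisco 1.711.
Jefferson allocation: Harke 4, Eskel 2, Dorne 4, Carrow 2, Farrow 1, Arden 5, Brisco 1.
Every allocation lies between the lower and upper quota.

none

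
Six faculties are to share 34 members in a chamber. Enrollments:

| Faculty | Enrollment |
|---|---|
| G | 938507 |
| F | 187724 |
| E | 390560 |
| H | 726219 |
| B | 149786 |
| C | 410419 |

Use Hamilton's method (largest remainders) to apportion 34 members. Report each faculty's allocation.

G 11, F 2, E 5, H 9, B 2, C 5

The standard divisor is 2803215/34 ≈ 82447.5.
Standard quotas: G 11.3831, F 2.2769, E 4.7371, H 8.8083, B 1.8167, C 4.9779.
Lower quotas: G 11, F 2, E 4, H 8, B 1, C 4 (sum 30, leaving 4 seats).
Remainders in descending order: C 0.9779, B 0.8167, H 0.8083, E 0.7371, G 0.3831, F 0.2769.
The surplus seats go to C, B, H, E.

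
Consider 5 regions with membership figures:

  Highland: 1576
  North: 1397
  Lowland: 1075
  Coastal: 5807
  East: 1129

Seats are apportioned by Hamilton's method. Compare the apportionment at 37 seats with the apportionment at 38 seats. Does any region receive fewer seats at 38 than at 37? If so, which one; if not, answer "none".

At 37 seats: Highland 5, North 5, Lowland 4, Coastal 19, East 4.
At 38 seats: Highland 5, North 5, Lowland 4, Coastal 20, East 4.
No region's allocation decreased.

none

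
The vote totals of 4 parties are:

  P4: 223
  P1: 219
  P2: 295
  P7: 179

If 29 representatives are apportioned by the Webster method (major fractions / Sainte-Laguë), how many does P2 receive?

Standard divisor 916/29 ≈ 31.586; standard quotas: P4 7.060, P1 6.933, P2 9.340, P7 5.667.
Rounding to the nearest integer gives P4 7, P1 7, P2 9, P7 6 — total 29, matching the house size, so no adjustment is needed.
P2 receives 9.

9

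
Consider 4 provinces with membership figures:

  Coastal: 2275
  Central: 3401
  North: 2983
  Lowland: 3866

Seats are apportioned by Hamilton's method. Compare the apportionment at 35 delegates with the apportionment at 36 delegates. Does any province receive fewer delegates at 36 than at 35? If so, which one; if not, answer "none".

none

At 35 seats: Coastal 6, Central 10, North 8, Lowland 11.
At 36 seats: Coastal 6, Central 10, North 9, Lowland 11.
No province's allocation decreased.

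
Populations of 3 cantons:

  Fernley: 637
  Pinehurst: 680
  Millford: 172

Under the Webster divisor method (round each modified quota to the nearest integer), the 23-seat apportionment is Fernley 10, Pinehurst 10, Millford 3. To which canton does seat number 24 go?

Priority for the next seat is population ÷ (current seats + 0.5).
Priorities: Fernley 60.667, Pinehurst 64.762, Millford 49.143.
Highest priority: Pinehurst.

Pinehurst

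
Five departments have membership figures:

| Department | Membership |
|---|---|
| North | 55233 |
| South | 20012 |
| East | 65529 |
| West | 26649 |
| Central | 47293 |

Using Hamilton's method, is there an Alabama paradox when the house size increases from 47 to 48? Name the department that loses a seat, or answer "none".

South

At 47 seats: North 12, South 5, East 14, West 6, Central 10.
At 48 seats: North 12, South 4, East 15, West 6, Central 11.
South drops from 5 to 4.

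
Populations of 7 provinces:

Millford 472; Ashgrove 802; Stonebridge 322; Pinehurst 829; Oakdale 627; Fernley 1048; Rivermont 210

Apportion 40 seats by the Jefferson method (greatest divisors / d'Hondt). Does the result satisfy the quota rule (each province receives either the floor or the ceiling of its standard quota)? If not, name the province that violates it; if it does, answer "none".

none

Standard quotas: Millford 4.381, Ashgrove 7.443, Stonebridge 2.988, Pinehurst 7.694, Oakdale 5.819, Fernley 9.726, Rivermont 1.949.
Jefferson allocation: Millford 4, Ashgrove 7, Stonebridge 3, Pinehurst 8, Oakdale 6, Fernley 10, Rivermont 2.
Every allocation lies between the lower and upper quota.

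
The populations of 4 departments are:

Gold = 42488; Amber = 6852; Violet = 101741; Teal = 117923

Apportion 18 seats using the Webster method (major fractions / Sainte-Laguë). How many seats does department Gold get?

3

Standard divisor 269004/18 ≈ 14944.667; standard quotas: Gold 2.843, Amber 0.458, Violet 6.808, Teal 7.891.
Rounding to the nearest integer gives Gold 3, Amber 0, Violet 7, Teal 8 — total 18, matching the house size, so no adjustment is needed.
Gold receives 3.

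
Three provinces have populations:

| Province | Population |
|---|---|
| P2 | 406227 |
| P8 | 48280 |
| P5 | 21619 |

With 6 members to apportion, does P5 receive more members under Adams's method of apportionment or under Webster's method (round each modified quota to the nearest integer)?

Adams: P2 4, P8 1, P5 1.
Webster: P2 5, P8 1, P5 0.
P5 gets 1 under Adams and 0 under Webster.

Adams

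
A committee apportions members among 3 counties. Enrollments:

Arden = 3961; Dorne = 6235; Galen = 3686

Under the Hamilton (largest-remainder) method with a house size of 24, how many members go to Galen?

6

Total 13882; standard divisor 13882/24 ≈ 578.417.
Standard quotas: Arden 6.8480, Dorne 10.7794, Galen 6.3726.
Lower quotas: Arden 6, Dorne 10, Galen 6 (sum 22, leaving 2 seats).
Remainders in descending order: Arden 0.8480, Dorne 0.7794, Galen 0.3726.
The surplus seats go to Arden, Dorne.
Galen receives 6.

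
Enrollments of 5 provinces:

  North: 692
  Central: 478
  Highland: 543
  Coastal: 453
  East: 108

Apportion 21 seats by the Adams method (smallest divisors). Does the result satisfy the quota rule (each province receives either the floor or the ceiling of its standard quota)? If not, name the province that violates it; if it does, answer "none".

none

Standard quotas: North 6.391, Central 4.414, Highland 5.015, Coastal 4.183, East 0.997.
Adams allocation: North 6, Central 5, Highland 5, Coastal 4, East 1.
Every allocation lies between the lower and upper quota.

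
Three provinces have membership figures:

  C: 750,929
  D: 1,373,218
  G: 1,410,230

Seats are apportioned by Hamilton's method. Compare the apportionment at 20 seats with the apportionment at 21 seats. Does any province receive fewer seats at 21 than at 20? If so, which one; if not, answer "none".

At 20 seats: C 4, D 8, G 8.
At 21 seats: C 5, D 8, G 8.
No province's allocation decreased.

none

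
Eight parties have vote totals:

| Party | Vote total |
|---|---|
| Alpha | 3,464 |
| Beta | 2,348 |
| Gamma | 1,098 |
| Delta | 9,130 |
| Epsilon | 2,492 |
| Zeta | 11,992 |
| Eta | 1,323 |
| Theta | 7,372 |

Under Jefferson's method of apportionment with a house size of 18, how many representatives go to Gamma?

0

Standard divisor 39219/18 ≈ 2178.833; standard quotas: Alpha 1.590, Beta 1.078, Gamma 0.504, Delta 4.190, Epsilon 1.144, Zeta 5.504, Eta 0.607, Theta 3.383.
Rounding down gives 1, 1, 0, 4, 1, 5, 0, 3 = 15 seats, so the divisor must be adjusted.
With modified divisor 1800: modified quotas Alpha 1.924, Beta 1.304, Gamma 0.610, Delta 5.072, Epsilon 1.384, Zeta 6.662, Eta 0.735, Theta 4.096.
Rounding down: Alpha 1, Beta 1, Gamma 0, Delta 5, Epsilon 1, Zeta 6, Eta 0, Theta 4 (total 18).
Gamma receives 0.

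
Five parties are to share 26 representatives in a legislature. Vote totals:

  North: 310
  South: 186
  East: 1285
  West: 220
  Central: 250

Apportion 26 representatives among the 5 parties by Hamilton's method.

North: 4; South: 2; East: 15; West: 2; Central: 3

Standard divisor: 2251 ÷ 26 ≈ 86.577.
Standard quotas: North 3.581, South 2.148, East 14.842, West 2.541, Central 2.888.
Lower quotas: North 3, South 2, East 14, West 2, Central 2 (sum 23, leaving 3 seats).
Remainders in descending order: Central 0.888, East 0.842, North 0.581, West 0.541, South 0.148.
The surplus seats go to Central, East, North.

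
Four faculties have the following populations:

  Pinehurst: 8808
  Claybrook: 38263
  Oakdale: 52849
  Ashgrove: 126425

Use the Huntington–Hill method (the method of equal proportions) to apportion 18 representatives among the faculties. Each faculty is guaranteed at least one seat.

Pinehurst=1, Claybrook=3, Oakdale=4, Ashgrove=10

With divisor 12690: modified quotas Pinehurst 0.694, Claybrook 3.015, Oakdale 4.165, Ashgrove 9.963.
Geometric-mean thresholds: Pinehurst (min 1), Claybrook √(3·4)=3.464, Oakdale √(4·5)=4.472, Ashgrove √(9·10)=9.487.
Each quota rounded against its threshold gives Pinehurst 1, Claybrook 3, Oakdale 4, Ashgrove 10 (total 18).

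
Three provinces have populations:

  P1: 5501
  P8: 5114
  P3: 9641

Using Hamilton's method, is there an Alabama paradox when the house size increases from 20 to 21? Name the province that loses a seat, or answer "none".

none

At 20 seats: P1 5, P8 5, P3 10.
At 21 seats: P1 6, P8 5, P3 10.
No province's allocation decreased.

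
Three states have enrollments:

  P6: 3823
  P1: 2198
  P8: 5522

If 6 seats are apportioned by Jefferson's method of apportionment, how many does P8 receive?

3

Standard divisor 11543/6 ≈ 1923.833; standard quotas: P6 1.987, P1 1.143, P8 2.870.
Rounding down gives 1, 1, 2 = 4 seats, so the divisor must be adjusted.
With modified divisor 1600: modified quotas P6 2.389, P1 1.374, P8 3.451.
Rounding down: P6 2, P1 1, P8 3 (total 6).
P8 receives 3.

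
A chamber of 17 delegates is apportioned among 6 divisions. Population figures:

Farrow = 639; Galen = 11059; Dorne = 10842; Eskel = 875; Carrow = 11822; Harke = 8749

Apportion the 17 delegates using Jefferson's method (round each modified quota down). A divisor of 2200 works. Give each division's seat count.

With modified divisor 2200: modified quotas Farrow 0.290, Galen 5.027, Dorne 4.928, Eskel 0.398, Carrow 5.374, Harke 3.977.
Rounding down: Farrow 0, Galen 5, Dorne 4, Eskel 0, Carrow 5, Harke 3 (total 17).

Farrow: 0; Galen: 5; Dorne: 4; Eskel: 0; Carrow: 5; Harke: 3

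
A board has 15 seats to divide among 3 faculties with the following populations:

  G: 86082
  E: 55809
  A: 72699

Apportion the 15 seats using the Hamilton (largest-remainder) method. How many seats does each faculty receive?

G 6, E 4, A 5

Total 214590; standard divisor 214590/15 = 14306.
Standard quotas: G 6.0172, E 3.9011, A 5.0817.
Lower quotas: G 6, E 3, A 5 (sum 14, leaving 1 seat).
Remainders in descending order: E 0.9011, A 0.0817, G 0.0172.
Largest remainder: E receives the extra seat.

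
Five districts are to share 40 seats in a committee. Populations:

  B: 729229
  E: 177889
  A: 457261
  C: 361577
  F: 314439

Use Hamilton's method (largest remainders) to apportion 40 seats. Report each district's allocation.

Standard divisor: 2040395 ÷ 40 ≈ 51009.875.
Standard quotas: B 14.2958, E 3.4873, A 8.9642, C 7.0884, F 6.1643.
Lower quotas: B 14, E 3, A 8, C 7, F 6 (sum 38, leaving 2 seats).
Remainders in descending order: A 0.9642, E 0.4873, B 0.2958, F 0.1643, C 0.0884.
The surplus seats go to A, E.

B 14, E 4, A 9, C 7, F 6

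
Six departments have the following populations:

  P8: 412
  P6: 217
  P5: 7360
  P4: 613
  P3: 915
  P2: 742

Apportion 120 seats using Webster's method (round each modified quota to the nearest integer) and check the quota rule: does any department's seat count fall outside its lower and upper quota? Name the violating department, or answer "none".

P5

Standard quotas: P8 4.819, P6 2.538, P5 86.090, P4 7.170, P3 10.703, P2 8.679.
Webster allocation: P8 5, P6 3, P5 85, P4 7, P3 11, P2 9.
P5 has quota 86.090 (lower 86, upper 87) but receives 85 — outside the quota interval.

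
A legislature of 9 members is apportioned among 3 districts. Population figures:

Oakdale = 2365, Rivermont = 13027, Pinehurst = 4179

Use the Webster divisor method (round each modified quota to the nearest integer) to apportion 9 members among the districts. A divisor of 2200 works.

With modified divisor 2200: modified quotas Oakdale 1.075, Rivermont 5.921, Pinehurst 1.900.
Rounding to the nearest integer: Oakdale 1, Rivermont 6, Pinehurst 2 (total 9).

Oakdale: 1; Rivermont: 6; Pinehurst: 2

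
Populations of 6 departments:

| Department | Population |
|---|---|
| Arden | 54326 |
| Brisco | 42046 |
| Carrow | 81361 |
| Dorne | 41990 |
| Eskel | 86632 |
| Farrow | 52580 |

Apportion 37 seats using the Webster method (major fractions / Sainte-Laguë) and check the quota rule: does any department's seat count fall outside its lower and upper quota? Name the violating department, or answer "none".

none

Standard quotas: Arden 5.600, Brisco 4.334, Carrow 8.387, Dorne 4.328, Eskel 8.930, Farrow 5.420.
Webster allocation: Arden 6, Brisco 4, Carrow 9, Dorne 4, Eskel 9, Farrow 5.
Every allocation lies between the lower and upper quota.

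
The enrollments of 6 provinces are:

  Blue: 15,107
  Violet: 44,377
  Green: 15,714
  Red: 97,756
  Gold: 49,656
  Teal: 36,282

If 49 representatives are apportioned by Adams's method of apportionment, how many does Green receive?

Standard divisor 258892/49 ≈ 5283.51; standard quotas: Blue 2.859, Violet 8.399, Green 2.974, Red 18.502, Gold 9.398, Teal 6.867.
Rounding up gives 3, 9, 3, 19, 10, 7 = 51 seats, so the divisor must be adjusted.
With modified divisor 5530: modified quotas Blue 2.732, Violet 8.025, Green 2.842, Red 17.677, Gold 8.979, Teal 6.561.
Rounding up: Blue 3, Violet 9, Green 3, Red 18, Gold 9, Teal 7 (total 49).
Green receives 3.

3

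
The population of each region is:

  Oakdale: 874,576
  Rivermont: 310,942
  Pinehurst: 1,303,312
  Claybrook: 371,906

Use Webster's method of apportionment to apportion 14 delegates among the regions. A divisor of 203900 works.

With modified divisor 203900: modified quotas Oakdale 4.289, Rivermont 1.525, Pinehurst 6.392, Claybrook 1.824.
Rounding to the nearest integer: Oakdale 4, Rivermont 2, Pinehurst 6, Claybrook 2 (total 14).

Oakdale 4, Rivermont 2, Pinehurst 6, Claybrook 2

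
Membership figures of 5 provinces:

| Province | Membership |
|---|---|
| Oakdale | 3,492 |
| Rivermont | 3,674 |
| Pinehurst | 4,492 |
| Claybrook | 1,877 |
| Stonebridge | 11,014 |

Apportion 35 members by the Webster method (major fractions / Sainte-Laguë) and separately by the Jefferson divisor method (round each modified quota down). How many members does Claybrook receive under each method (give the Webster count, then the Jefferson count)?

3 and 2

Webster: Oakdale 5, Rivermont 5, Pinehurst 6, Claybrook 3, Stonebridge 16.
Jefferson: Oakdale 5, Rivermont 5, Pinehurst 6, Claybrook 2, Stonebridge 17.
Claybrook gets 3 under Webster and 2 under Jefferson.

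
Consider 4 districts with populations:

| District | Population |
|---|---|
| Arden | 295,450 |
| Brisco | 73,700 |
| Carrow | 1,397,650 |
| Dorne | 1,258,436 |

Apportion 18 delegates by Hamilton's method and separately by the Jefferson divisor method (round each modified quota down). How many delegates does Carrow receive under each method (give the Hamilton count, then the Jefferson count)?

Hamilton: Arden 2, Brisco 0, Carrow 8, Dorne 8.
Jefferson: Arden 1, Brisco 0, Carrow 9, Dorne 8.
Carrow gets 8 under Hamilton and 9 under Jefferson.

8 and 9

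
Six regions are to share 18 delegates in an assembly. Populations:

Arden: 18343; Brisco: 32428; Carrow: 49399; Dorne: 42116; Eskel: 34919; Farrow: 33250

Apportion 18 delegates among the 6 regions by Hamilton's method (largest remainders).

The standard divisor is 210455/18 ≈ 11691.944.
Standard quotas: Arden 1.5689, Brisco 2.7735, Carrow 4.2250, Dorne 3.6021, Eskel 2.9866, Farrow 2.8438.
Lower quotas: Arden 1, Brisco 2, Carrow 4, Dorne 3, Eskel 2, Farrow 2 (sum 14, leaving 4 seats).
Remainders in descending order: Eskel 0.9866, Farrow 0.8438, Brisco 0.7735, Dorne 0.6021, Arden 0.5689, Carrow 0.2250.
The surplus seats go to Eskel, Farrow, Brisco, Dorne.

Arden: 1, Brisco: 3, Carrow: 4, Dorne: 4, Eskel: 3, Farrow: 3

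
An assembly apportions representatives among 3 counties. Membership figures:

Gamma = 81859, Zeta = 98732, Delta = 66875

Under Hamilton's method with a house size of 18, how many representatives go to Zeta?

Total 247466; standard divisor 247466/18 ≈ 13748.111.
Standard quotas: Gamma 5.9542, Zeta 7.1815, Delta 4.8643.
Lower quotas: Gamma 5, Zeta 7, Delta 4 (sum 16, leaving 2 seats).
Remainders in descending order: Gamma 0.9542, Delta 0.8643, Zeta 0.1815.
The surplus seats go to Gamma, Delta.
Zeta receives 7.

7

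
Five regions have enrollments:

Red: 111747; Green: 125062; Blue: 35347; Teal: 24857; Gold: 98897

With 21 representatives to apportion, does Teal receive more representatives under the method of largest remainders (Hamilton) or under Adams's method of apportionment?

Hamilton: Red 6, Green 7, Blue 2, Teal 1, Gold 5.
Adams: Red 6, Green 6, Blue 2, Teal 2, Gold 5.
Teal gets 1 under Hamilton and 2 under Adams.

Adams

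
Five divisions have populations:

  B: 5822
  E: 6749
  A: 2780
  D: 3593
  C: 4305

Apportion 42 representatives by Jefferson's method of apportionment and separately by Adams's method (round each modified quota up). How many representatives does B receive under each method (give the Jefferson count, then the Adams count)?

Jefferson: B 11, E 12, A 5, D 6, C 8.
Adams: B 10, E 12, A 5, D 7, C 8.
B gets 11 under Jefferson and 10 under Adams.

11 and 10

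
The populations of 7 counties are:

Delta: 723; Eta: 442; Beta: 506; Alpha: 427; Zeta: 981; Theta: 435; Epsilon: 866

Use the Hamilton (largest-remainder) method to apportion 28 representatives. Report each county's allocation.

Standard divisor: 4380 ÷ 28 ≈ 156.429.
Standard quotas: Delta 4.622, Eta 2.826, Beta 3.235, Alpha 2.730, Zeta 6.271, Theta 2.781, Epsilon 5.536.
Lower quotas: Delta 4, Eta 2, Beta 3, Alpha 2, Zeta 6, Theta 2, Epsilon 5 (sum 24, leaving 4 seats).
Remainders in descending order: Eta 0.826, Theta 0.781, Alpha 0.730, Delta 0.622, Epsilon 0.536, Zeta 0.271, Beta 0.235.
The surplus seats go to Eta, Theta, Alpha, Delta.

Delta 5, Eta 3, Beta 3, Alpha 3, Zeta 6, Theta 3, Epsilon 5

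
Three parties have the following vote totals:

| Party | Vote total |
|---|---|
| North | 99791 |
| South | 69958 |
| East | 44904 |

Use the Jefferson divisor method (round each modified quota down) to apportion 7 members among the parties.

North=4, South=2, East=1

Standard divisor 214653/7 ≈ 30664.714; standard quotas: North 3.254, South 2.281, East 1.464.
Rounding down gives 3, 2, 1 = 6 seats, so the divisor must be adjusted.
With modified divisor 24100: modified quotas North 4.141, South 2.903, East 1.863.
Rounding down: North 4, South 2, East 1 (total 7).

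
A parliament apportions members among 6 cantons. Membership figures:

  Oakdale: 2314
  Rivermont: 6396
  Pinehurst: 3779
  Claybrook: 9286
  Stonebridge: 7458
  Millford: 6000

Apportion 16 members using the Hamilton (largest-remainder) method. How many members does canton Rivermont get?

The standard divisor is 35233/16 ≈ 2202.062.
Standard quotas: Oakdale 1.0508, Rivermont 2.9045, Pinehurst 1.7161, Claybrook 4.2170, Stonebridge 3.3868, Millford 2.7247.
Lower quotas: Oakdale 1, Rivermont 2, Pinehurst 1, Claybrook 4, Stonebridge 3, Millford 2 (sum 13, leaving 3 seats).
Remainders in descending order: Rivermont 0.9045, Millford 0.7247, Pinehurst 0.7161, Stonebridge 0.3868, Claybrook 0.2170, Oakdale 0.0508.
Largest remainders: Rivermont, Millford, Pinehurst receive the extra seats.
Rivermont receives 3.

3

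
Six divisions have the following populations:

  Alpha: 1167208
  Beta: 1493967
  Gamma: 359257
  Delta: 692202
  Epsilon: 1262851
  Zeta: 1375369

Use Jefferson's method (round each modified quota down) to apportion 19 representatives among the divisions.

Alpha=3, Beta=5, Gamma=1, Delta=2, Epsilon=4, Zeta=4

Standard divisor 6350854/19 ≈ 334255.474; standard quotas: Alpha 3.492, Beta 4.470, Gamma 1.075, Delta 2.071, Epsilon 3.778, Zeta 4.115.
Rounding down gives 3, 4, 1, 2, 3, 4 = 17 seats, so the divisor must be adjusted.
With modified divisor 295300: modified quotas Alpha 3.953, Beta 5.059, Gamma 1.217, Delta 2.344, Epsilon 4.277, Zeta 4.658.
Rounding down: Alpha 3, Beta 5, Gamma 1, Delta 2, Epsilon 4, Zeta 4 (total 19).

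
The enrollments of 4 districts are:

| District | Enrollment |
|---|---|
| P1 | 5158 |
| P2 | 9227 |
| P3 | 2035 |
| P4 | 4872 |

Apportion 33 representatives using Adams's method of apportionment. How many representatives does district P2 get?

14

Standard divisor 21292/33 ≈ 645.212; standard quotas: P1 7.994, P2 14.301, P3 3.154, P4 7.551.
Rounding up gives 8, 15, 4, 8 = 35 seats, so the divisor must be adjusted.
With modified divisor 690: modified quotas P1 7.475, P2 13.372, P3 2.949, P4 7.061.
Rounding up: P1 8, P2 14, P3 3, P4 8 (total 33).
P2 receives 14.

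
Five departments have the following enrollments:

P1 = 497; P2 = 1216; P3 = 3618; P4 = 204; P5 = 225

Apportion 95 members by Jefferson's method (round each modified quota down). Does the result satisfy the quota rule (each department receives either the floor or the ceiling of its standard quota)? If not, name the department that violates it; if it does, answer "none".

P3

Standard quotas: P1 8.197, P2 20.056, P3 59.672, P4 3.365, P5 3.711.
Jefferson allocation: P1 8, P2 20, P3 61, P4 3, P5 3.
P3 has quota 59.672 (lower 59, upper 60) but receives 61 — outside the quota interval.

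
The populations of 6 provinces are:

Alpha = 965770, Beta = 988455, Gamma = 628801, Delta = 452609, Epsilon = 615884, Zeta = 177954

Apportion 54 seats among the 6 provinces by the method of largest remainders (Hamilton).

Alpha=14, Beta=14, Gamma=9, Delta=6, Epsilon=9, Zeta=2

Standard divisor: 3829473 ÷ 54 ≈ 70916.167.
Standard quotas: Alpha 13.6185, Beta 13.9384, Gamma 8.8668, Delta 6.3823, Epsilon 8.6847, Zeta 2.5094.
Lower quotas: Alpha 13, Beta 13, Gamma 8, Delta 6, Epsilon 8, Zeta 2 (sum 50, leaving 4 seats).
Remainders in descending order: Beta 0.9384, Gamma 0.8668, Epsilon 0.6847, Alpha 0.6185, Zeta 0.5094, Delta 0.3823.
The surplus seats go to Beta, Gamma, Epsilon, Alpha.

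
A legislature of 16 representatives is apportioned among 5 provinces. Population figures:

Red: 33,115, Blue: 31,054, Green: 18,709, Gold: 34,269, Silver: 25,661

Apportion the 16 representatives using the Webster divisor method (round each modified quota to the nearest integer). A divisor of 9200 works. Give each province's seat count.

Red=4, Blue=3, Green=2, Gold=4, Silver=3

With modified divisor 9200: modified quotas Red 3.599, Blue 3.375, Green 2.034, Gold 3.725, Silver 2.789.
Rounding to the nearest integer: Red 4, Blue 3, Green 2, Gold 4, Silver 3 (total 16).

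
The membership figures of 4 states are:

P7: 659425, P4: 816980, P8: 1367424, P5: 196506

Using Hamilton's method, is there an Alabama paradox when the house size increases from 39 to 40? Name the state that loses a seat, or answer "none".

At 39 seats: P7 8, P4 10, P8 18, P5 3.
At 40 seats: P7 9, P4 11, P8 18, P5 2.
P5 drops from 3 to 2.

P5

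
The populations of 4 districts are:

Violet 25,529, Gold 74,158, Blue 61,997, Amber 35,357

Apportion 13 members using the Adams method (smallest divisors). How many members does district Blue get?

Standard divisor 197041/13 ≈ 15157; standard quotas: Violet 1.684, Gold 4.893, Blue 4.090, Amber 2.333.
Rounding up gives 2, 5, 5, 3 = 15 seats, so the divisor must be adjusted.
With modified divisor 18100: modified quotas Violet 1.410, Gold 4.097, Blue 3.425, Amber 1.953.
Rounding up: Violet 2, Gold 5, Blue 4, Amber 2 (total 13).
Blue receives 4.

4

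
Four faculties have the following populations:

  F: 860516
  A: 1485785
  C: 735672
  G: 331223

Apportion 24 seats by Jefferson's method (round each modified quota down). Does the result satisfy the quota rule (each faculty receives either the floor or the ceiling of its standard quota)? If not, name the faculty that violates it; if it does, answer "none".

Standard quotas: F 6.051, A 10.447, C 5.173, G 2.329.
Jefferson allocation: F 6, A 11, C 5, G 2.
Every allocation lies between the lower and upper quota.

none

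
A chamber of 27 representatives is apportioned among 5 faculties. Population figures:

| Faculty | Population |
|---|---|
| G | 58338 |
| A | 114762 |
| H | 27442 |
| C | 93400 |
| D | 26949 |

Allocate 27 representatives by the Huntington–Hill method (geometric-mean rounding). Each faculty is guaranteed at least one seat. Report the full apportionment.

With divisor 11650: modified quotas G 5.008, A 9.851, H 2.356, C 8.017, D 2.313.
Geometric-mean thresholds: G √(5·6)=5.477, A √(9·10)=9.487, H √(2·3)=2.449, C √(8·9)=8.485, D √(2·3)=2.449.
Each quota rounded against its threshold gives G 5, A 10, H 2, C 8, D 2 (total 27).

G 5, A 10, H 2, C 8, D 2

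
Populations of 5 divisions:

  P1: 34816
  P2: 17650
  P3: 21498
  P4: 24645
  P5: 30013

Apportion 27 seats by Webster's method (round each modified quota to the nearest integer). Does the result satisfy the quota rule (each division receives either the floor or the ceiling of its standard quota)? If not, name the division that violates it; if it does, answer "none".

Standard quotas: P1 7.308, P2 3.705, P3 4.513, P4 5.173, P5 6.300.
Webster allocation: P1 7, P2 4, P3 5, P4 5, P5 6.
Every allocation lies between the lower and upper quota.

none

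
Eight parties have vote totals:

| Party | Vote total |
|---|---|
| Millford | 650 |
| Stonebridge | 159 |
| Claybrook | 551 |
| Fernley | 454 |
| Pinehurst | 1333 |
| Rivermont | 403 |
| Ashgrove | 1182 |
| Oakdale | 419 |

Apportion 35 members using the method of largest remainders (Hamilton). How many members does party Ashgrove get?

The standard divisor is 5151/35 ≈ 147.171.
Standard quotas: Millford 4.417, Stonebridge 1.080, Claybrook 3.744, Fernley 3.085, Pinehurst 9.057, Rivermont 2.738, Ashgrove 8.031, Oakdale 2.847.
Lower quotas: Millford 4, Stonebridge 1, Claybrook 3, Fernley 3, Pinehurst 9, Rivermont 2, Ashgrove 8, Oakdale 2 (sum 32, leaving 3 seats).
Remainders in descending order: Oakdale 0.847, Claybrook 0.744, Rivermont 0.738, Millford 0.417, Fernley 0.085, Stonebridge 0.080, Pinehurst 0.057, Ashgrove 0.031.
Largest remainders: Oakdale, Claybrook, Rivermont receive the extra seats.
Ashgrove receives 8.

8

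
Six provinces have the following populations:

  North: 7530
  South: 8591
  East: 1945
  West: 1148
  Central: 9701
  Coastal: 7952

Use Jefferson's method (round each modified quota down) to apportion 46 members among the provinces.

North: 10, South: 11, East: 2, West: 1, Central: 12, Coastal: 10

Standard divisor 36867/46 ≈ 801.457; standard quotas: North 9.395, South 10.719, East 2.427, West 1.432, Central 12.104, Coastal 9.922.
Rounding down gives 9, 10, 2, 1, 12, 9 = 43 seats, so the divisor must be adjusted.
With modified divisor 750: modified quotas North 10.040, South 11.455, East 2.593, West 1.531, Central 12.935, Coastal 10.603.
Rounding down: North 10, South 11, East 2, West 1, Central 12, Coastal 10 (total 46).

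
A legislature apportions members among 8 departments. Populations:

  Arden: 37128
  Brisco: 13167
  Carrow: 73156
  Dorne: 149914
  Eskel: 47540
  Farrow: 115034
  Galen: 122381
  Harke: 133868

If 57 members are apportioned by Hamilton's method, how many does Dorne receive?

Total 692188; standard divisor 692188/57 ≈ 12143.649.
Standard quotas: Arden 3.0574, Brisco 1.0843, Carrow 6.0242, Dorne 12.3451, Eskel 3.9148, Farrow 9.4728, Galen 10.0778, Harke 11.0237.
Lower quotas: Arden 3, Brisco 1, Carrow 6, Dorne 12, Eskel 3, Farrow 9, Galen 10, Harke 11 (sum 55, leaving 2 seats).
Remainders in descending order: Eskel 0.9148, Farrow 0.4728, Dorne 0.3451, Brisco 0.0843, Galen 0.0778, Arden 0.0574, Carrow 0.0242, Harke 0.0237.
The surplus seats go to Eskel, Farrow.
Dorne receives 12.

12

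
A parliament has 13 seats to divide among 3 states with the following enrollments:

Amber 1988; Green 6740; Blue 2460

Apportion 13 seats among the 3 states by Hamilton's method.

Standard divisor: 11188 ÷ 13 ≈ 860.615.
Standard quotas: Amber 2.3100, Green 7.8316, Blue 2.8584.
Lower quotas: Amber 2, Green 7, Blue 2 (sum 11, leaving 2 seats).
Remainders in descending order: Blue 0.8584, Green 0.8316, Amber 0.3100.
The surplus seats go to Blue, Green.

Amber=2, Green=8, Blue=3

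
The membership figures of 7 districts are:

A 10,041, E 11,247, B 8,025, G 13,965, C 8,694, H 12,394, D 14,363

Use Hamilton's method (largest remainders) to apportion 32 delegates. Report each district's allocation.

A 4, E 5, B 3, G 6, C 3, H 5, D 6

Total 78729; standard divisor 78729/32 ≈ 2460.281.
Standard quotas: A 4.0812, E 4.5714, B 3.2618, G 5.6762, C 3.5337, H 5.0376, D 5.8380.
Lower quotas: A 4, E 4, B 3, G 5, C 3, H 5, D 5 (sum 29, leaving 3 seats).
Remainders in descending order: D 0.8380, G 0.6762, E 0.5714, C 0.5337, B 0.2618, A 0.0812, H 0.0376.
Largest remainders: D, G, E receive the extra seats.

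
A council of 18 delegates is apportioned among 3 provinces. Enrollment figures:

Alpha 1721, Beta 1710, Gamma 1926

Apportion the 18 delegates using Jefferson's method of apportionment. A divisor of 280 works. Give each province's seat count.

Alpha: 6; Beta: 6; Gamma: 6

With modified divisor 280: modified quotas Alpha 6.146, Beta 6.107, Gamma 6.879.
Rounding down: Alpha 6, Beta 6, Gamma 6 (total 18).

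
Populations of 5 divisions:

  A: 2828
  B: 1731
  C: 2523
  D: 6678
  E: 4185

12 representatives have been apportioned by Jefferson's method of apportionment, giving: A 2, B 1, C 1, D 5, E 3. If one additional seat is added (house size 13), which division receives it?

C

Priority for the next seat is population ÷ (current seats + 1).
Priorities: A 942.667, B 865.500, C 1261.500, D 1113.000, E 1046.250.
Highest priority: C.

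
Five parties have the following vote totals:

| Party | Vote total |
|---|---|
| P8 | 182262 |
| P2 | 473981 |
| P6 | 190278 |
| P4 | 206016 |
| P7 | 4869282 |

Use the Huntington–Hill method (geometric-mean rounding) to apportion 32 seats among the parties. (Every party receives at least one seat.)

With divisor 187384: modified quotas P8 0.973, P2 2.529, P6 1.015, P4 1.099, P7 25.986.
Geometric-mean thresholds: P8 (min 1), P2 √(2·3)=2.449, P6 √(1·2)=1.414, P4 √(1·2)=1.414, P7 √(25·26)=25.495.
Each quota rounded against its threshold gives P8 1, P2 3, P6 1, P4 1, P7 26 (total 32).

P8: 1, P2: 3, P6: 1, P4: 1, P7: 26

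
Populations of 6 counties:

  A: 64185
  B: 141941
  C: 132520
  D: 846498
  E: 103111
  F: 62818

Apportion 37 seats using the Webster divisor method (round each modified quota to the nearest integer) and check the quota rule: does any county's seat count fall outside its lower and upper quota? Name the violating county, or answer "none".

Standard quotas: A 1.758, B 3.887, C 3.629, D 23.182, E 2.824, F 1.720.
Webster allocation: A 2, B 4, C 4, D 22, E 3, F 2.
D has quota 23.182 (lower 23, upper 24) but receives 22 — outside the quota interval.

D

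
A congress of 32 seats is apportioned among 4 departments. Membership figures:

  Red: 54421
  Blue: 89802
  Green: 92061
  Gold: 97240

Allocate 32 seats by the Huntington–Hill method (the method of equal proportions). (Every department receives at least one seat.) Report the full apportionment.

Red 5, Blue 9, Green 9, Gold 9

With divisor 10417: modified quotas Red 5.224, Blue 8.621, Green 8.838, Gold 9.335.
Geometric-mean thresholds: Red √(5·6)=5.477, Blue √(8·9)=8.485, Green √(8·9)=8.485, Gold √(9·10)=9.487.
Each quota rounded against its threshold gives Red 5, Blue 9, Green 9, Gold 9 (total 32).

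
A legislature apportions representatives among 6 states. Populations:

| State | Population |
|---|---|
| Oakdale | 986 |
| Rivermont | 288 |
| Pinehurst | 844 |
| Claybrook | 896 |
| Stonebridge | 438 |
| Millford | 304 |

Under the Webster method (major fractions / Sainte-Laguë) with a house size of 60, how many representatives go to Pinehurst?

Standard divisor 3756/60 ≈ 62.6; standard quotas: Oakdale 15.751, Rivermont 4.601, Pinehurst 13.482, Claybrook 14.313, Stonebridge 6.997, Millford 4.856.
Rounding to the nearest integer gives Oakdale 16, Rivermont 5, Pinehurst 13, Claybrook 14, Stonebridge 7, Millford 5 — total 60, matching the house size, so no adjustment is needed.
Pinehurst receives 13.

13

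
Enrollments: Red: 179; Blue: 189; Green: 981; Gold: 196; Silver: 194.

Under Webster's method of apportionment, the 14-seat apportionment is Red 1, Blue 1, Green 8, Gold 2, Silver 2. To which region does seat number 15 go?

Blue

Priority for the next seat is population ÷ (current seats + 0.5).
Priorities: Red 119.333, Blue 126.000, Green 115.412, Gold 78.400, Silver 77.600.
Highest priority: Blue.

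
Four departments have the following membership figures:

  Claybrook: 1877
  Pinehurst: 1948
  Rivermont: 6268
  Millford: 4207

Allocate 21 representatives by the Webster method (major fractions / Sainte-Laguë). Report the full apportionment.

Standard divisor 14300/21 ≈ 680.952; standard quotas: Claybrook 2.756, Pinehurst 2.861, Rivermont 9.205, Millford 6.178.
Rounding to the nearest integer gives Claybrook 3, Pinehurst 3, Rivermont 9, Millford 6 — total 21, matching the house size, so no adjustment is needed.

Claybrook 3, Pinehurst 3, Rivermont 9, Millford 6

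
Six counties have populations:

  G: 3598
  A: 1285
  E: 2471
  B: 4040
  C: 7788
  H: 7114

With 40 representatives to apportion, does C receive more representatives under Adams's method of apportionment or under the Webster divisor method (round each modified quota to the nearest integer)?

Webster

Adams: G 6, A 2, E 4, B 6, C 11, H 11.
Webster: G 5, A 2, E 4, B 6, C 12, H 11.
C gets 11 under Adams and 12 under Webster.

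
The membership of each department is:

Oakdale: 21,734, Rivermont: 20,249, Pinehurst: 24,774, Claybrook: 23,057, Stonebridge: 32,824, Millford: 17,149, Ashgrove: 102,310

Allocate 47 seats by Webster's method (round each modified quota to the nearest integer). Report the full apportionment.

Oakdale 4, Rivermont 4, Pinehurst 5, Claybrook 5, Stonebridge 6, Millford 3, Ashgrove 20

Standard divisor 242097/47 ≈ 5151; standard quotas: Oakdale 4.219, Rivermont 3.931, Pinehurst 4.810, Claybrook 4.476, Stonebridge 6.372, Millford 3.329, Ashgrove 19.862.
Rounding to the nearest integer gives 4, 4, 5, 4, 6, 3, 20 = 46 seats, so the divisor must be adjusted.
With modified divisor 5100: modified quotas Oakdale 4.262, Rivermont 3.970, Pinehurst 4.858, Claybrook 4.521, Stonebridge 6.436, Millford 3.363, Ashgrove 20.061.
Rounding to the nearest integer: Oakdale 4, Rivermont 4, Pinehurst 5, Claybrook 5, Stonebridge 6, Millford 3, Ashgrove 20 (total 47).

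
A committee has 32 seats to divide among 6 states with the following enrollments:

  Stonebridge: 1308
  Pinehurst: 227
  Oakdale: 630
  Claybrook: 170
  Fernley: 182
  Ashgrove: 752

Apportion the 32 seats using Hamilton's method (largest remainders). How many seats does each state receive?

Stonebridge: 13; Pinehurst: 2; Oakdale: 6; Claybrook: 2; Fernley: 2; Ashgrove: 7

Standard divisor: 3269 ÷ 32 ≈ 102.156.
Standard quotas: Stonebridge 12.804, Pinehurst 2.222, Oakdale 6.167, Claybrook 1.664, Fernley 1.782, Ashgrove 7.361.
Lower quotas: Stonebridge 12, Pinehurst 2, Oakdale 6, Claybrook 1, Fernley 1, Ashgrove 7 (sum 29, leaving 3 seats).
Remainders in descending order: Stonebridge 0.804, Fernley 0.782, Claybrook 0.664, Ashgrove 0.361, Pinehurst 0.222, Oakdale 0.167.
Largest remainders: Stonebridge, Fernley, Claybrook receive the extra seats.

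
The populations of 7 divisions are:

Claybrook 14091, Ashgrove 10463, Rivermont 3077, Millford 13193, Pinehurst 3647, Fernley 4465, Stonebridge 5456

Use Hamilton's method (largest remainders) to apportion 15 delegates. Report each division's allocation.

Claybrook 4, Ashgrove 3, Rivermont 1, Millford 4, Pinehurst 1, Fernley 1, Stonebridge 1

Total 54392; standard divisor 54392/15 ≈ 3626.133.
Standard quotas: Claybrook 3.8860, Ashgrove 2.8854, Rivermont 0.8486, Millford 3.6383, Pinehurst 1.0058, Fernley 1.2313, Stonebridge 1.5046.
Lower quotas: Claybrook 3, Ashgrove 2, Rivermont 0, Millford 3, Pinehurst 1, Fernley 1, Stonebridge 1 (sum 11, leaving 4 seats).
Remainders in descending order: Claybrook 0.8860, Ashgrove 0.8854, Rivermont 0.8486, Millford 0.6383, Stonebridge 0.5046, Fernley 0.2313, Pinehurst 0.0058.
Largest remainders: Claybrook, Ashgrove, Rivermont, Millford receive the extra seats.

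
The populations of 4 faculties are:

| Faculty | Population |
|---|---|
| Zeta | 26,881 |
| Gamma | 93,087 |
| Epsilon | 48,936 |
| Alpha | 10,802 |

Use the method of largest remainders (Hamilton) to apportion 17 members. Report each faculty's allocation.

Standard divisor: 179706 ÷ 17 ≈ 10570.941.
Standard quotas: Zeta 2.5429, Gamma 8.8059, Epsilon 4.6293, Alpha 1.0219.
Lower quotas: Zeta 2, Gamma 8, Epsilon 4, Alpha 1 (sum 15, leaving 2 seats).
Remainders in descending order: Gamma 0.8059, Epsilon 0.6293, Zeta 0.5429, Alpha 0.0219.
The surplus seats go to Gamma, Epsilon.

Zeta=2; Gamma=9; Epsilon=5; Alpha=1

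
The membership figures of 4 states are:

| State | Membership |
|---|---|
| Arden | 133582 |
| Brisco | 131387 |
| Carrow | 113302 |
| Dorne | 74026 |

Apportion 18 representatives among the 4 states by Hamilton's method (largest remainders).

Standard divisor: 452297 ÷ 18 ≈ 25127.611.
Standard quotas: Arden 5.3161, Brisco 5.2288, Carrow 4.5091, Dorne 2.9460.
Lower quotas: Arden 5, Brisco 5, Carrow 4, Dorne 2 (sum 16, leaving 2 seats).
Remainders in descending order: Dorne 0.9460, Carrow 0.5091, Arden 0.3161, Brisco 0.2288.
The surplus seats go to Dorne, Carrow.

Arden=5; Brisco=5; Carrow=5; Dorne=3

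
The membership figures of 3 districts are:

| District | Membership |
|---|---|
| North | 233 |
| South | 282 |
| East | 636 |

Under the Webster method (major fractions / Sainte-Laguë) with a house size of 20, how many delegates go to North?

4

Standard divisor 1151/20 ≈ 57.55; standard quotas: North 4.049, South 4.900, East 11.051.
Rounding to the nearest integer gives North 4, South 5, East 11 — total 20, matching the house size, so no adjustment is needed.
North receives 4.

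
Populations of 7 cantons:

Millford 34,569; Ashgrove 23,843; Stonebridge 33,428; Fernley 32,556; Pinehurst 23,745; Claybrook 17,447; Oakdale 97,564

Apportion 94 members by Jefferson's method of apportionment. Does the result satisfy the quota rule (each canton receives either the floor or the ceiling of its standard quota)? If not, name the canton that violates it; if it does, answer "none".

Oakdale

Standard quotas: Millford 12.348, Ashgrove 8.517, Stonebridge 11.941, Fernley 11.629, Pinehurst 8.482, Claybrook 6.232, Oakdale 34.851.
Jefferson allocation: Millford 12, Ashgrove 8, Stonebridge 12, Fernley 12, Pinehurst 8, Claybrook 6, Oakdale 36.
Oakdale has quota 34.851 (lower 34, upper 35) but receives 36 — outside the quota interval.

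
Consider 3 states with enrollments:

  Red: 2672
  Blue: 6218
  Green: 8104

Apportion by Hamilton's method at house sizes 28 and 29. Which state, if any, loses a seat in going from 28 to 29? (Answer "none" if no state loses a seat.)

At 28 seats: Red 5, Blue 10, Green 13.
At 29 seats: Red 4, Blue 11, Green 14.
Red drops from 5 to 4.

Red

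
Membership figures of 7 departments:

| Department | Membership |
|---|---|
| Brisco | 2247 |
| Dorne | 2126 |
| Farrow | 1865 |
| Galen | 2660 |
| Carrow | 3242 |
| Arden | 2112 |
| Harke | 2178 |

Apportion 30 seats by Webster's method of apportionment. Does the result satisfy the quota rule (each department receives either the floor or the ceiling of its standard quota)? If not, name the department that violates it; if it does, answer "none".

none

Standard quotas: Brisco 4.103, Dorne 3.882, Farrow 3.405, Galen 4.857, Carrow 5.920, Arden 3.856, Harke 3.977.
Webster allocation: Brisco 4, Dorne 4, Farrow 3, Galen 5, Carrow 6, Arden 4, Harke 4.
Every allocation lies between the lower and upper quota.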